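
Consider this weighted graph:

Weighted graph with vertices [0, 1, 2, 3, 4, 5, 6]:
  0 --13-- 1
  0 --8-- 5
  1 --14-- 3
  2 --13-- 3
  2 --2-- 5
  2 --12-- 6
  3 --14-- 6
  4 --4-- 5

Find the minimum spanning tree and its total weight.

Applying Kruskal's algorithm (sort edges by weight, add if no cycle):
  Add (2,5) w=2
  Add (4,5) w=4
  Add (0,5) w=8
  Add (2,6) w=12
  Add (0,1) w=13
  Add (2,3) w=13
  Skip (1,3) w=14 (creates cycle)
  Skip (3,6) w=14 (creates cycle)
MST weight = 52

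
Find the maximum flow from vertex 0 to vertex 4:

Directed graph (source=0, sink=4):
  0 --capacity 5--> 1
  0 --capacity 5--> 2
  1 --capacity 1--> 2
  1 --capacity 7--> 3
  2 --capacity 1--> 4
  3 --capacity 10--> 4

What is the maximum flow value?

Computing max flow:
  Flow on (0->1): 5/5
  Flow on (0->2): 1/5
  Flow on (1->3): 5/7
  Flow on (2->4): 1/1
  Flow on (3->4): 5/10
Maximum flow = 6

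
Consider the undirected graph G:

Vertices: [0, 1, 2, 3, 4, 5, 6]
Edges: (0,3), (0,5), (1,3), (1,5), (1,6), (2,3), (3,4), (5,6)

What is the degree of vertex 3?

Vertex 3 has neighbors [0, 1, 2, 4], so deg(3) = 4.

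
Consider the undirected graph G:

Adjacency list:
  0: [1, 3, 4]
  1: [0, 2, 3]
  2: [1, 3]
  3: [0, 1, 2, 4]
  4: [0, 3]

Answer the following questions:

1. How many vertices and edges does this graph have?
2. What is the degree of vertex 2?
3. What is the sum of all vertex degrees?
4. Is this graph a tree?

Count: 5 vertices, 7 edges.
Vertex 2 has neighbors [1, 3], degree = 2.
Handshaking lemma: 2 * 7 = 14.
A tree on 5 vertices has 4 edges. This graph has 7 edges (3 extra). Not a tree.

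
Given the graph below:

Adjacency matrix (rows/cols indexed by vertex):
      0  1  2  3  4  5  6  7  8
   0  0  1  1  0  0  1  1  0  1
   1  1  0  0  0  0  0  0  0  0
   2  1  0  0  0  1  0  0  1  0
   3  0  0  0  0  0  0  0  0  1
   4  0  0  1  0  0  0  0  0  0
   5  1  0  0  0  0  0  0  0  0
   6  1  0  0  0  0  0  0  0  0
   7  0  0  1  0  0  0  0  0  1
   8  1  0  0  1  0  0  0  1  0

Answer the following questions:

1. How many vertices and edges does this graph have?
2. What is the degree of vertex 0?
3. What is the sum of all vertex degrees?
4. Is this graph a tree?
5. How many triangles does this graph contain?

Count: 9 vertices, 9 edges.
Vertex 0 has neighbors [1, 2, 5, 6, 8], degree = 5.
Handshaking lemma: 2 * 9 = 18.
A tree on 9 vertices has 8 edges. This graph has 9 edges (1 extra). Not a tree.
Number of triangles = 0.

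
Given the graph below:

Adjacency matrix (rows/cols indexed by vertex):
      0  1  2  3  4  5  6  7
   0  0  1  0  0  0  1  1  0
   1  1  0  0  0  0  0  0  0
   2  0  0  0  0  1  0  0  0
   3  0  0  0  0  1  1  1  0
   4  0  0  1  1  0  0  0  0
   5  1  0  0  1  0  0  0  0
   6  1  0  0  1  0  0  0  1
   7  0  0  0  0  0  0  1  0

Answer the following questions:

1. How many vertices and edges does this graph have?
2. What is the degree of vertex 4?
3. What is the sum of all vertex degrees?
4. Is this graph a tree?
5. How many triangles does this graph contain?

Count: 8 vertices, 8 edges.
Vertex 4 has neighbors [2, 3], degree = 2.
Handshaking lemma: 2 * 8 = 16.
A tree on 8 vertices has 7 edges. This graph has 8 edges (1 extra). Not a tree.
Number of triangles = 0.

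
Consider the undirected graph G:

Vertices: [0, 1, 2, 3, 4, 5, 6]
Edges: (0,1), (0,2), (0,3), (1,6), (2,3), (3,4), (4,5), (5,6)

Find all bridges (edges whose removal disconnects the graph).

No bridges found. The graph is 2-edge-connected (no single edge removal disconnects it).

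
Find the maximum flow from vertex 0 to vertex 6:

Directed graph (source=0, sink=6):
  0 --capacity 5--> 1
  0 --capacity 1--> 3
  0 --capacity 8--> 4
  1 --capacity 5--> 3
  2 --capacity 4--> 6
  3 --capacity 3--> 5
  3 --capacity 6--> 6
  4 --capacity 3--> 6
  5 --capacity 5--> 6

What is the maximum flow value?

Computing max flow:
  Flow on (0->1): 5/5
  Flow on (0->3): 1/1
  Flow on (0->4): 3/8
  Flow on (1->3): 5/5
  Flow on (3->6): 6/6
  Flow on (4->6): 3/3
Maximum flow = 9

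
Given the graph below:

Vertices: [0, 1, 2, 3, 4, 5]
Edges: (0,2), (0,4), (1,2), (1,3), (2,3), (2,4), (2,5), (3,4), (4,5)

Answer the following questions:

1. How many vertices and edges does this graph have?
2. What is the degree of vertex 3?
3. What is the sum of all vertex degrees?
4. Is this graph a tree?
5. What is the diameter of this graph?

Count: 6 vertices, 9 edges.
Vertex 3 has neighbors [1, 2, 4], degree = 3.
Handshaking lemma: 2 * 9 = 18.
A tree on 6 vertices has 5 edges. This graph has 9 edges (4 extra). Not a tree.
Diameter (longest shortest path) = 2.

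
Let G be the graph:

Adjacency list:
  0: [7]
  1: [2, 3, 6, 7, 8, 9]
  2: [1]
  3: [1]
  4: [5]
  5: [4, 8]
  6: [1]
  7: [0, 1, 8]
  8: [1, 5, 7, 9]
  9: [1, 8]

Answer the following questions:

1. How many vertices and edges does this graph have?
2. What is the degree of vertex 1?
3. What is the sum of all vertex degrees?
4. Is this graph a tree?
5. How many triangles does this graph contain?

Count: 10 vertices, 11 edges.
Vertex 1 has neighbors [2, 3, 6, 7, 8, 9], degree = 6.
Handshaking lemma: 2 * 11 = 22.
A tree on 10 vertices has 9 edges. This graph has 11 edges (2 extra). Not a tree.
Number of triangles = 2.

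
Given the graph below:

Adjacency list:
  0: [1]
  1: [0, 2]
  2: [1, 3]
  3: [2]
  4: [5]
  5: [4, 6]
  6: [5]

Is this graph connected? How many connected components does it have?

Checking connectivity: the graph has 2 connected component(s).
Components: [[0, 1, 2, 3], [4, 5, 6]]. The graph is NOT connected.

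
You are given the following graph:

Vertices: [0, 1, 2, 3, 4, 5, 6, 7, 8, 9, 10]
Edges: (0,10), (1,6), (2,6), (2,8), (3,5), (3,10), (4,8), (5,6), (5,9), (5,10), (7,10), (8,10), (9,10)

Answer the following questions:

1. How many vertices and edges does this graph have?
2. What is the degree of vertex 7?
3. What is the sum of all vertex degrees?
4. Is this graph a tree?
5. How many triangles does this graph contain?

Count: 11 vertices, 13 edges.
Vertex 7 has neighbors [10], degree = 1.
Handshaking lemma: 2 * 13 = 26.
A tree on 11 vertices has 10 edges. This graph has 13 edges (3 extra). Not a tree.
Number of triangles = 2.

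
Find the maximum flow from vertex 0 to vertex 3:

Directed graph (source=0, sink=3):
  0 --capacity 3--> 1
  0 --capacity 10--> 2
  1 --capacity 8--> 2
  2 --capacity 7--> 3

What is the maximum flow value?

Computing max flow:
  Flow on (0->1): 3/3
  Flow on (0->2): 4/10
  Flow on (1->2): 3/8
  Flow on (2->3): 7/7
Maximum flow = 7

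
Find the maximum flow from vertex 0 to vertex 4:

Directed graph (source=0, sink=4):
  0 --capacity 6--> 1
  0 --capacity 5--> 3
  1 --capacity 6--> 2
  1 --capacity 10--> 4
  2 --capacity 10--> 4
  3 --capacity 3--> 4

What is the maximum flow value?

Computing max flow:
  Flow on (0->1): 6/6
  Flow on (0->3): 3/5
  Flow on (1->4): 6/10
  Flow on (3->4): 3/3
Maximum flow = 9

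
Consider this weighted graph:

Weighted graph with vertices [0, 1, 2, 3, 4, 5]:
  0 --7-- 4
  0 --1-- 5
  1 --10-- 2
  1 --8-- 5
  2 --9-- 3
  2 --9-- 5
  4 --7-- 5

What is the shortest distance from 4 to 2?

Using Dijkstra's algorithm from vertex 4:
Shortest path: 4 -> 5 -> 2
Total weight: 7 + 9 = 16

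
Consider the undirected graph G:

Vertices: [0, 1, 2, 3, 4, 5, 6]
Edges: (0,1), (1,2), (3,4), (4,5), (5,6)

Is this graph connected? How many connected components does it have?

Checking connectivity: the graph has 2 connected component(s).
Components: [[0, 1, 2], [3, 4, 5, 6]]. The graph is NOT connected.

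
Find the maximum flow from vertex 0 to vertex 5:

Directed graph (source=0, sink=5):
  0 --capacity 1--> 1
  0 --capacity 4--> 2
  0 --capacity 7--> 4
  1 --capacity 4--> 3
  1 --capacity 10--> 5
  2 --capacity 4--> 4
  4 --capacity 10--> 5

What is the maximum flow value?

Computing max flow:
  Flow on (0->1): 1/1
  Flow on (0->2): 4/4
  Flow on (0->4): 6/7
  Flow on (1->5): 1/10
  Flow on (2->4): 4/4
  Flow on (4->5): 10/10
Maximum flow = 11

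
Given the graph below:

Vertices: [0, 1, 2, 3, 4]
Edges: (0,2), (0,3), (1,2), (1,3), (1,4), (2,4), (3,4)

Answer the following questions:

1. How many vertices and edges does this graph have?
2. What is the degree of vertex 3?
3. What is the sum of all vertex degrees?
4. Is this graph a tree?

Count: 5 vertices, 7 edges.
Vertex 3 has neighbors [0, 1, 4], degree = 3.
Handshaking lemma: 2 * 7 = 14.
A tree on 5 vertices has 4 edges. This graph has 7 edges (3 extra). Not a tree.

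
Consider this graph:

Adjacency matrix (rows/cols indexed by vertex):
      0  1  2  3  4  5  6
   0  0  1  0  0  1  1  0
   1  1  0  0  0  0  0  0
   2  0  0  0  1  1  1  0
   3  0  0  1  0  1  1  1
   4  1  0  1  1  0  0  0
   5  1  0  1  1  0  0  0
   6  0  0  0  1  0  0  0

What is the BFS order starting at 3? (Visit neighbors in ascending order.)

BFS from vertex 3 (neighbors processed in ascending order):
Visit order: 3, 2, 4, 5, 6, 0, 1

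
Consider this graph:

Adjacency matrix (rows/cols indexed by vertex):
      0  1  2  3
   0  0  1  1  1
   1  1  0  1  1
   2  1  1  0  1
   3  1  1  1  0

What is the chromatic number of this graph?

The graph has a maximum clique of size 4 (lower bound on chromatic number).
A valid 4-coloring: {0: 0, 1: 1, 2: 2, 3: 3}.
Chromatic number = 4.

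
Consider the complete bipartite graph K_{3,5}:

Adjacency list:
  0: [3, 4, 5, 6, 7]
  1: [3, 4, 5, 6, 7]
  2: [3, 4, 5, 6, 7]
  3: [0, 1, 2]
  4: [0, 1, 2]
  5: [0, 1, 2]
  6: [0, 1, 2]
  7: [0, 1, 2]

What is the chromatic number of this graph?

K_{3,5} is bipartite: vertices split into two independent sets of size 3 and 5.
Color one set 0, the other 1. No adjacent vertices share a color.
Chromatic number = 2.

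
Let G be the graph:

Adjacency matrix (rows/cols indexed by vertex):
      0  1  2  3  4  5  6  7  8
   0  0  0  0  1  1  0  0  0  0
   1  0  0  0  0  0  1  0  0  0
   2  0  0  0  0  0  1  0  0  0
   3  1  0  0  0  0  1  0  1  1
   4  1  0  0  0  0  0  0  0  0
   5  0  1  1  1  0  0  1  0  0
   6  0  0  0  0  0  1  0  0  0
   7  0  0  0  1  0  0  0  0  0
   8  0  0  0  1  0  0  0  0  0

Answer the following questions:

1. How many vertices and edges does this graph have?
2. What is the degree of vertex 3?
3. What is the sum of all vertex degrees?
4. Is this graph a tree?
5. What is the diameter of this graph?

Count: 9 vertices, 8 edges.
Vertex 3 has neighbors [0, 5, 7, 8], degree = 4.
Handshaking lemma: 2 * 8 = 16.
A graph is a tree iff it is connected and has exactly n-1 edges. This graph is connected (all 9 vertices in one component) and has 9-1 = 8 edges. It is a tree.
Diameter (longest shortest path) = 4.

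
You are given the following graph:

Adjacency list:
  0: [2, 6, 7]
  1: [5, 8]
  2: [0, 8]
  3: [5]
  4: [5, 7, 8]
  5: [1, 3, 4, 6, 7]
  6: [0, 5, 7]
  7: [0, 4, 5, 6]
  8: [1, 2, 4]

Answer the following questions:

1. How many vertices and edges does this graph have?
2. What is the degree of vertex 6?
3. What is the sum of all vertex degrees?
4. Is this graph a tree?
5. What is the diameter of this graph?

Count: 9 vertices, 13 edges.
Vertex 6 has neighbors [0, 5, 7], degree = 3.
Handshaking lemma: 2 * 13 = 26.
A tree on 9 vertices has 8 edges. This graph has 13 edges (5 extra). Not a tree.
Diameter (longest shortest path) = 4.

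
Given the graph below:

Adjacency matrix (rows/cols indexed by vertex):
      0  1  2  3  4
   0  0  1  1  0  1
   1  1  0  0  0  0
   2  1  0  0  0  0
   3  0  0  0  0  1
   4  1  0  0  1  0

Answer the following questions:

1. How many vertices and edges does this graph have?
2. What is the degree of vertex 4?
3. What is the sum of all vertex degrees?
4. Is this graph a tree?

Count: 5 vertices, 4 edges.
Vertex 4 has neighbors [0, 3], degree = 2.
Handshaking lemma: 2 * 4 = 8.
A graph is a tree iff it is connected and has exactly n-1 edges. This graph is connected (all 5 vertices in one component) and has 5-1 = 4 edges. It is a tree.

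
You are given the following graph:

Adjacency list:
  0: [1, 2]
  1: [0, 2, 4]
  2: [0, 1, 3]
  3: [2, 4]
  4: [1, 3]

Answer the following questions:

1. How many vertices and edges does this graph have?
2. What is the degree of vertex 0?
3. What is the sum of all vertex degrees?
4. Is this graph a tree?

Count: 5 vertices, 6 edges.
Vertex 0 has neighbors [1, 2], degree = 2.
Handshaking lemma: 2 * 6 = 12.
A tree on 5 vertices has 4 edges. This graph has 6 edges (2 extra). Not a tree.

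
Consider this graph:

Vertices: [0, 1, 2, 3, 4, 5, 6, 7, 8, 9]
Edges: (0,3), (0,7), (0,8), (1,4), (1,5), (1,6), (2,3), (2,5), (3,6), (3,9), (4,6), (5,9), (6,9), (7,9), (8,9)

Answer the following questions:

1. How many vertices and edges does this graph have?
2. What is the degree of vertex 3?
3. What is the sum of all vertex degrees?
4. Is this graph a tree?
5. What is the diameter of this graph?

Count: 10 vertices, 15 edges.
Vertex 3 has neighbors [0, 2, 6, 9], degree = 4.
Handshaking lemma: 2 * 15 = 30.
A tree on 10 vertices has 9 edges. This graph has 15 edges (6 extra). Not a tree.
Diameter (longest shortest path) = 3.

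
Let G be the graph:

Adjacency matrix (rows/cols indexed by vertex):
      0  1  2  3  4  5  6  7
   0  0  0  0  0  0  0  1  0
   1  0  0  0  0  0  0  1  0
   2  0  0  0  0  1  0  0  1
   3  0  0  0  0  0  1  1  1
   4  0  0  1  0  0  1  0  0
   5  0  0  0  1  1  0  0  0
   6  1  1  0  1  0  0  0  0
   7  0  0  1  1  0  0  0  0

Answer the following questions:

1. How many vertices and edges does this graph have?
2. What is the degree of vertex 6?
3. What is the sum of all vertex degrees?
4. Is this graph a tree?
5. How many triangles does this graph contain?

Count: 8 vertices, 8 edges.
Vertex 6 has neighbors [0, 1, 3], degree = 3.
Handshaking lemma: 2 * 8 = 16.
A tree on 8 vertices has 7 edges. This graph has 8 edges (1 extra). Not a tree.
Number of triangles = 0.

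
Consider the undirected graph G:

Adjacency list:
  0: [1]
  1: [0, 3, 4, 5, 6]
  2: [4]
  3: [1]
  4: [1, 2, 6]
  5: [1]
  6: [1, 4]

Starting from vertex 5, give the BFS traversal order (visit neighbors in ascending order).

BFS from vertex 5 (neighbors processed in ascending order):
Visit order: 5, 1, 0, 3, 4, 6, 2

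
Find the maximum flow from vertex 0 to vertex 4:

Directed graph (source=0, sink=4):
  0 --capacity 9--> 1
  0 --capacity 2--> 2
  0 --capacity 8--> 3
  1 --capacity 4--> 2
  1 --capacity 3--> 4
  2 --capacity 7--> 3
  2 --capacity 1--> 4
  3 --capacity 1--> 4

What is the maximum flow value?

Computing max flow:
  Flow on (0->1): 4/9
  Flow on (0->3): 1/8
  Flow on (1->2): 1/4
  Flow on (1->4): 3/3
  Flow on (2->4): 1/1
  Flow on (3->4): 1/1
Maximum flow = 5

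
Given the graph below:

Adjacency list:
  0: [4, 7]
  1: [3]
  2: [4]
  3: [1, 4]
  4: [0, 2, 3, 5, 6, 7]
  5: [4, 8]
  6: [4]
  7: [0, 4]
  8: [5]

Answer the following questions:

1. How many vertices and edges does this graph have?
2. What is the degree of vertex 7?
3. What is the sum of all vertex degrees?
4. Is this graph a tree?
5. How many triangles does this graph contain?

Count: 9 vertices, 9 edges.
Vertex 7 has neighbors [0, 4], degree = 2.
Handshaking lemma: 2 * 9 = 18.
A tree on 9 vertices has 8 edges. This graph has 9 edges (1 extra). Not a tree.
Number of triangles = 1.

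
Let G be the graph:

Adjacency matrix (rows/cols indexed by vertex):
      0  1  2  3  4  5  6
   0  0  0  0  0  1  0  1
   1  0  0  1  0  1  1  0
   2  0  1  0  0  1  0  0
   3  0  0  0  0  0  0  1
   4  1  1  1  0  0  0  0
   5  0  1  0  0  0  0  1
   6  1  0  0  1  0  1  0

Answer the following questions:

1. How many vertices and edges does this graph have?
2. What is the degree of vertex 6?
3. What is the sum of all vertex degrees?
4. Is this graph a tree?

Count: 7 vertices, 8 edges.
Vertex 6 has neighbors [0, 3, 5], degree = 3.
Handshaking lemma: 2 * 8 = 16.
A tree on 7 vertices has 6 edges. This graph has 8 edges (2 extra). Not a tree.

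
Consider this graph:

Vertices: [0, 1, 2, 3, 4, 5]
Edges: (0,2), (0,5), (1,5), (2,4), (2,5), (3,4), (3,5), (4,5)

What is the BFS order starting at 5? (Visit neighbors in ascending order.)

BFS from vertex 5 (neighbors processed in ascending order):
Visit order: 5, 0, 1, 2, 3, 4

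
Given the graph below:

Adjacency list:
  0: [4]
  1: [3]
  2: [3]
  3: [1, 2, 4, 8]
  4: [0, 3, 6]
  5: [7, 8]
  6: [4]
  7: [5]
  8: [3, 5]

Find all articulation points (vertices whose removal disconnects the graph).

An articulation point is a vertex whose removal disconnects the graph.
Articulation points: [3, 4, 5, 8]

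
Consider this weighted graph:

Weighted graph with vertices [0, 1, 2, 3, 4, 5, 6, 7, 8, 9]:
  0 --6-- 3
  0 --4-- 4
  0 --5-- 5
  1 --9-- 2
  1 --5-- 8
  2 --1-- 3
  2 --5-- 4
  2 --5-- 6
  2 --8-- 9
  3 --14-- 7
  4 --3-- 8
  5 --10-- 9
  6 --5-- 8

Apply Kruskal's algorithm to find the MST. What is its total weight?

Applying Kruskal's algorithm (sort edges by weight, add if no cycle):
  Add (2,3) w=1
  Add (4,8) w=3
  Add (0,4) w=4
  Add (0,5) w=5
  Add (1,8) w=5
  Add (2,4) w=5
  Add (2,6) w=5
  Skip (6,8) w=5 (creates cycle)
  Skip (0,3) w=6 (creates cycle)
  Add (2,9) w=8
  Skip (1,2) w=9 (creates cycle)
  Skip (5,9) w=10 (creates cycle)
  Add (3,7) w=14
MST weight = 50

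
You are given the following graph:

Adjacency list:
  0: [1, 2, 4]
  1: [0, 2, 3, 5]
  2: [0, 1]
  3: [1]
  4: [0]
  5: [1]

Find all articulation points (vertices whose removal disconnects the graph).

An articulation point is a vertex whose removal disconnects the graph.
Articulation points: [0, 1]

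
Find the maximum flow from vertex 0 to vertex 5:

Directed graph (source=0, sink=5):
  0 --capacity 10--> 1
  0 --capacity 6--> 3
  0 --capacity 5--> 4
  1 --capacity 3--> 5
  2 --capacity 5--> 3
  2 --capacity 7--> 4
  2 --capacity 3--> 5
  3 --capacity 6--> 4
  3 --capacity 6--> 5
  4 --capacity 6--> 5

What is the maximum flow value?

Computing max flow:
  Flow on (0->1): 3/10
  Flow on (0->3): 6/6
  Flow on (0->4): 5/5
  Flow on (1->5): 3/3
  Flow on (3->5): 6/6
  Flow on (4->5): 5/6
Maximum flow = 14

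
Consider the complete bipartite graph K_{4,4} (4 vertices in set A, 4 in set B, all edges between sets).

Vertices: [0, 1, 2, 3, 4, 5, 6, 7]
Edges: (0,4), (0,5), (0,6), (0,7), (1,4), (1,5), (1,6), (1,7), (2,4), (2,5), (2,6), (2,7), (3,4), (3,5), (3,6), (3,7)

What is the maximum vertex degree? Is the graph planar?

Set-A vertices have degree 4; set-B vertices have degree 4. Maximum degree = max(4,4) = 4.
K_{4,4} contains K_{3,3} as a subgraph (since both sides have >= 3 vertices); by Kuratowski's theorem it is not planar.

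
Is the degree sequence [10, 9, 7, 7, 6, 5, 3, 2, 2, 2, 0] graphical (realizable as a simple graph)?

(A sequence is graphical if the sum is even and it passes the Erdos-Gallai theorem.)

Sum of degrees = 53. Sum is odd, so the sequence is NOT graphical.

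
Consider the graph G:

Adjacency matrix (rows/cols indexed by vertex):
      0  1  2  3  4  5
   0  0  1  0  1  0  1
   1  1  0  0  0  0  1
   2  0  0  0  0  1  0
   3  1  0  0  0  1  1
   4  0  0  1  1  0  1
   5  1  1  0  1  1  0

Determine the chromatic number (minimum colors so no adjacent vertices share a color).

The graph has a maximum clique of size 3 (lower bound on chromatic number).
A valid 3-coloring: {0: 1, 1: 2, 2: 0, 3: 2, 4: 1, 5: 0}.
Chromatic number = 3.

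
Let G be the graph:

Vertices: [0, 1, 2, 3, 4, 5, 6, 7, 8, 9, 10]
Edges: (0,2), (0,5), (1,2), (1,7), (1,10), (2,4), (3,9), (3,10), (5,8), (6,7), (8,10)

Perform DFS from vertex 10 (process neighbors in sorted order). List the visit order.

DFS from vertex 10 (neighbors processed in ascending order):
Visit order: 10, 1, 2, 0, 5, 8, 4, 7, 6, 3, 9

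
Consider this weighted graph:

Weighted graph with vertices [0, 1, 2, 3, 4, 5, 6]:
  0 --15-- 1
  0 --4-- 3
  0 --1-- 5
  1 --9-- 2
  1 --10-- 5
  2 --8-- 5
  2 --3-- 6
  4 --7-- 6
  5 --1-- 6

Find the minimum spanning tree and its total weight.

Applying Kruskal's algorithm (sort edges by weight, add if no cycle):
  Add (0,5) w=1
  Add (5,6) w=1
  Add (2,6) w=3
  Add (0,3) w=4
  Add (4,6) w=7
  Skip (2,5) w=8 (creates cycle)
  Add (1,2) w=9
  Skip (1,5) w=10 (creates cycle)
  Skip (0,1) w=15 (creates cycle)
MST weight = 25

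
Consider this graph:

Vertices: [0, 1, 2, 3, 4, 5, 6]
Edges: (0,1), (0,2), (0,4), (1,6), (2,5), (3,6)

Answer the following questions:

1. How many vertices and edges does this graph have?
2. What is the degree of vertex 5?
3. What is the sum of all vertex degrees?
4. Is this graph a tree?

Count: 7 vertices, 6 edges.
Vertex 5 has neighbors [2], degree = 1.
Handshaking lemma: 2 * 6 = 12.
A graph is a tree iff it is connected and has exactly n-1 edges. This graph is connected (all 7 vertices in one component) and has 7-1 = 6 edges. It is a tree.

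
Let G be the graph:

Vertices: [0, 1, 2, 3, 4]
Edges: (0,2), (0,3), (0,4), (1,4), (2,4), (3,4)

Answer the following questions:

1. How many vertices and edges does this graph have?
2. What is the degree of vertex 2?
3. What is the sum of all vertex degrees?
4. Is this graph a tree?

Count: 5 vertices, 6 edges.
Vertex 2 has neighbors [0, 4], degree = 2.
Handshaking lemma: 2 * 6 = 12.
A tree on 5 vertices has 4 edges. This graph has 6 edges (2 extra). Not a tree.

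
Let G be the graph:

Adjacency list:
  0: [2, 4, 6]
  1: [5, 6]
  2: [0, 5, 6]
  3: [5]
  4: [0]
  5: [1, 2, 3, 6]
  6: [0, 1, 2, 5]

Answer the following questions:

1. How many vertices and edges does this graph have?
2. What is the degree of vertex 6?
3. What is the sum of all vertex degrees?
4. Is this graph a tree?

Count: 7 vertices, 9 edges.
Vertex 6 has neighbors [0, 1, 2, 5], degree = 4.
Handshaking lemma: 2 * 9 = 18.
A tree on 7 vertices has 6 edges. This graph has 9 edges (3 extra). Not a tree.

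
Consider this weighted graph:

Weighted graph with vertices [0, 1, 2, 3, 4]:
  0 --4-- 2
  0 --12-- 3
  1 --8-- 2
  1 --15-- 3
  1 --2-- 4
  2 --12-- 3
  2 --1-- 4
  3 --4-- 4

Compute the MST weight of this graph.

Applying Kruskal's algorithm (sort edges by weight, add if no cycle):
  Add (2,4) w=1
  Add (1,4) w=2
  Add (0,2) w=4
  Add (3,4) w=4
  Skip (1,2) w=8 (creates cycle)
  Skip (0,3) w=12 (creates cycle)
  Skip (2,3) w=12 (creates cycle)
  Skip (1,3) w=15 (creates cycle)
MST weight = 11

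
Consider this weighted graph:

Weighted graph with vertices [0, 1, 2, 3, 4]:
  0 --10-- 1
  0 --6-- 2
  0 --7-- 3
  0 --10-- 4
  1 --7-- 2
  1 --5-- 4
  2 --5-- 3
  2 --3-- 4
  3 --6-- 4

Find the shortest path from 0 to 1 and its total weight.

Using Dijkstra's algorithm from vertex 0:
Shortest path: 0 -> 1
Total weight: 10 = 10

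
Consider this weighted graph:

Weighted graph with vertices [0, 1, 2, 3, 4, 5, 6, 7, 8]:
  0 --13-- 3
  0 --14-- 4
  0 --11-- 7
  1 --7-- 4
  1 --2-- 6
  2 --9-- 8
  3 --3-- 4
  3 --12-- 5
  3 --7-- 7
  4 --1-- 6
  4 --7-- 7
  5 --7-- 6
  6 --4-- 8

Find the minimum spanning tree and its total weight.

Applying Kruskal's algorithm (sort edges by weight, add if no cycle):
  Add (4,6) w=1
  Add (1,6) w=2
  Add (3,4) w=3
  Add (6,8) w=4
  Skip (1,4) w=7 (creates cycle)
  Add (3,7) w=7
  Skip (4,7) w=7 (creates cycle)
  Add (5,6) w=7
  Add (2,8) w=9
  Add (0,7) w=11
  Skip (3,5) w=12 (creates cycle)
  Skip (0,3) w=13 (creates cycle)
  Skip (0,4) w=14 (creates cycle)
MST weight = 44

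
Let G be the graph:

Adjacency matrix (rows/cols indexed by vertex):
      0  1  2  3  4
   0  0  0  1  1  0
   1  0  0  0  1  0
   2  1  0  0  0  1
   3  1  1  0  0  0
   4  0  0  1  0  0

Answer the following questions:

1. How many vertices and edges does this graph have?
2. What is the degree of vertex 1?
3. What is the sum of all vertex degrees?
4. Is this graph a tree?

Count: 5 vertices, 4 edges.
Vertex 1 has neighbors [3], degree = 1.
Handshaking lemma: 2 * 4 = 8.
A graph is a tree iff it is connected and has exactly n-1 edges. This graph is connected (all 5 vertices in one component) and has 5-1 = 4 edges. It is a tree.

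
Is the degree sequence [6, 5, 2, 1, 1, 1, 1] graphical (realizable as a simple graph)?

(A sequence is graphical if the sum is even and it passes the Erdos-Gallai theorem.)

Sum of degrees = 17. Sum is odd, so the sequence is NOT graphical.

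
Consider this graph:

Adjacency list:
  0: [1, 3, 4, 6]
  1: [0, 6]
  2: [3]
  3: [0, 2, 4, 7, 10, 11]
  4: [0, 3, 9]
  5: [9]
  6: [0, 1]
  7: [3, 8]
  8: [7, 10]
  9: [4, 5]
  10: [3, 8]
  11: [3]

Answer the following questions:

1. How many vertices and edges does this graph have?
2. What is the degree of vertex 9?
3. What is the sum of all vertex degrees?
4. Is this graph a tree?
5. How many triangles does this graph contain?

Count: 12 vertices, 14 edges.
Vertex 9 has neighbors [4, 5], degree = 2.
Handshaking lemma: 2 * 14 = 28.
A tree on 12 vertices has 11 edges. This graph has 14 edges (3 extra). Not a tree.
Number of triangles = 2.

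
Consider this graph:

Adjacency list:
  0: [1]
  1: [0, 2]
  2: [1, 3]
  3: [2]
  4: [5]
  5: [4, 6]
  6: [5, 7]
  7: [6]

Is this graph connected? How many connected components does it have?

Checking connectivity: the graph has 2 connected component(s).
Components: [[0, 1, 2, 3], [4, 5, 6, 7]]. The graph is NOT connected.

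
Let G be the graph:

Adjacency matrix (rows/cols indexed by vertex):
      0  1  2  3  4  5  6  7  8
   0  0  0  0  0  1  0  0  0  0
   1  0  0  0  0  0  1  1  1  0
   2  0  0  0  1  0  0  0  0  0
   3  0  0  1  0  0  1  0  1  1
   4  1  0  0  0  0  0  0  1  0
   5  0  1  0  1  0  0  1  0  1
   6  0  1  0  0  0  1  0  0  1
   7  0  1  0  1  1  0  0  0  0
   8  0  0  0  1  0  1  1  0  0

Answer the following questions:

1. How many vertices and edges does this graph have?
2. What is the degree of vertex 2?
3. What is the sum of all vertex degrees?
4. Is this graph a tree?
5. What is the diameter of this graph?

Count: 9 vertices, 12 edges.
Vertex 2 has neighbors [3], degree = 1.
Handshaking lemma: 2 * 12 = 24.
A tree on 9 vertices has 8 edges. This graph has 12 edges (4 extra). Not a tree.
Diameter (longest shortest path) = 4.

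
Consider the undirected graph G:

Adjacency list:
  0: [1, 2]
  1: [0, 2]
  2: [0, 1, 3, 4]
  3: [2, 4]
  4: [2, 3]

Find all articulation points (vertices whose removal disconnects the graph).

An articulation point is a vertex whose removal disconnects the graph.
Articulation points: [2]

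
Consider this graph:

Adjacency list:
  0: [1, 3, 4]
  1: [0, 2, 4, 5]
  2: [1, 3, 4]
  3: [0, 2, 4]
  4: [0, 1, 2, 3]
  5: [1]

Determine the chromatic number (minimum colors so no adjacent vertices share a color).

The graph has a maximum clique of size 3 (lower bound on chromatic number).
A valid 3-coloring: {0: 2, 1: 0, 2: 2, 3: 0, 4: 1, 5: 1}.
Chromatic number = 3.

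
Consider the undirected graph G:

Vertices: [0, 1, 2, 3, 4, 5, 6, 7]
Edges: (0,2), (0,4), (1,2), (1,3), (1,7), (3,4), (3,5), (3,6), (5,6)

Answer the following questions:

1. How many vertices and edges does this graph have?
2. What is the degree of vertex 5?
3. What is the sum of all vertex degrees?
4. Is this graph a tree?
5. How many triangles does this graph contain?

Count: 8 vertices, 9 edges.
Vertex 5 has neighbors [3, 6], degree = 2.
Handshaking lemma: 2 * 9 = 18.
A tree on 8 vertices has 7 edges. This graph has 9 edges (2 extra). Not a tree.
Number of triangles = 1.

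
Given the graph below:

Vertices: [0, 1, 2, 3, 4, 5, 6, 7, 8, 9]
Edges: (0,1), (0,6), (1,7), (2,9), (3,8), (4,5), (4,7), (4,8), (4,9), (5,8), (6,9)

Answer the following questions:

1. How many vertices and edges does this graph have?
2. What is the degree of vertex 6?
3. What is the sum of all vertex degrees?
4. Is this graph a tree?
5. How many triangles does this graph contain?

Count: 10 vertices, 11 edges.
Vertex 6 has neighbors [0, 9], degree = 2.
Handshaking lemma: 2 * 11 = 22.
A tree on 10 vertices has 9 edges. This graph has 11 edges (2 extra). Not a tree.
Number of triangles = 1.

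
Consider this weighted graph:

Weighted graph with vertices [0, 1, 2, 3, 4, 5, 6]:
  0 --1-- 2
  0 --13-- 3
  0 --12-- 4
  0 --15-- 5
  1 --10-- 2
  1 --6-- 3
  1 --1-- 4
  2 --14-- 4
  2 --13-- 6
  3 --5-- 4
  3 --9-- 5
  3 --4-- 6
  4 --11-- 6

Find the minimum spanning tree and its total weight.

Applying Kruskal's algorithm (sort edges by weight, add if no cycle):
  Add (0,2) w=1
  Add (1,4) w=1
  Add (3,6) w=4
  Add (3,4) w=5
  Skip (1,3) w=6 (creates cycle)
  Add (3,5) w=9
  Add (1,2) w=10
  Skip (4,6) w=11 (creates cycle)
  Skip (0,4) w=12 (creates cycle)
  Skip (0,3) w=13 (creates cycle)
  Skip (2,6) w=13 (creates cycle)
  Skip (2,4) w=14 (creates cycle)
  Skip (0,5) w=15 (creates cycle)
MST weight = 30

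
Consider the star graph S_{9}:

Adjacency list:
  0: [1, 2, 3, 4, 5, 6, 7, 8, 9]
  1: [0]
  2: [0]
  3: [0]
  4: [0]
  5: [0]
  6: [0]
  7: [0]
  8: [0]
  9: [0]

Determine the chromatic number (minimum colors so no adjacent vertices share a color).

S_{9} has one hub adjacent to 9 leaves; leaves are pairwise non-adjacent.
Color the hub 0 and every leaf 1.
Chromatic number = 2.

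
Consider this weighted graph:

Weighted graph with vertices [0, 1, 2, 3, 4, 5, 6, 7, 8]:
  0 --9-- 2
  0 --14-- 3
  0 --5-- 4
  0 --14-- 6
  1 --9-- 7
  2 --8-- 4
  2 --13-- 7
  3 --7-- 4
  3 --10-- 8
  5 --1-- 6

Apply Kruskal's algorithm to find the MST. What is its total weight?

Applying Kruskal's algorithm (sort edges by weight, add if no cycle):
  Add (5,6) w=1
  Add (0,4) w=5
  Add (3,4) w=7
  Add (2,4) w=8
  Skip (0,2) w=9 (creates cycle)
  Add (1,7) w=9
  Add (3,8) w=10
  Add (2,7) w=13
  Add (0,6) w=14
  Skip (0,3) w=14 (creates cycle)
MST weight = 67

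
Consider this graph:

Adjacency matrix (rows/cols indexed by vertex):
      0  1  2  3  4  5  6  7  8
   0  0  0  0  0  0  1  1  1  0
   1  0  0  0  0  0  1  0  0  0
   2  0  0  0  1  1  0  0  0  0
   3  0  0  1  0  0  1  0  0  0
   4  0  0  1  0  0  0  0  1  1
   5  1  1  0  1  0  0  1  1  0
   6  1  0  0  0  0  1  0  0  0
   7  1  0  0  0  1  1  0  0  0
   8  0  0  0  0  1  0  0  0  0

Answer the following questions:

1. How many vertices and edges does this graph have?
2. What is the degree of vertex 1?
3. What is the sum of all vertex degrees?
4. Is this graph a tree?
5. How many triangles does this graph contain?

Count: 9 vertices, 11 edges.
Vertex 1 has neighbors [5], degree = 1.
Handshaking lemma: 2 * 11 = 22.
A tree on 9 vertices has 8 edges. This graph has 11 edges (3 extra). Not a tree.
Number of triangles = 2.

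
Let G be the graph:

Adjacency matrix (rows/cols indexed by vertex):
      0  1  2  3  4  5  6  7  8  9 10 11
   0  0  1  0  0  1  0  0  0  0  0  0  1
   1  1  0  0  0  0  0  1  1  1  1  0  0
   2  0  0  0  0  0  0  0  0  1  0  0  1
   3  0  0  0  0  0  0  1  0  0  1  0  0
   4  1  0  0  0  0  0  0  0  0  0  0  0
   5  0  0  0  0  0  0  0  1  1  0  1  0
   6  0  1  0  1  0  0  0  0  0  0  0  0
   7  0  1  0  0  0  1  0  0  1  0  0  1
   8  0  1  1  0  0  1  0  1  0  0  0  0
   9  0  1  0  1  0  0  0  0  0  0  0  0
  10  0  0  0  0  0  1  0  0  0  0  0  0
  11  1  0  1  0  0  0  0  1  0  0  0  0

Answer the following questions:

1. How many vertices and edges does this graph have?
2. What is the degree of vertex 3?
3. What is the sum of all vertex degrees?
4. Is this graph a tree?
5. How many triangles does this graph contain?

Count: 12 vertices, 16 edges.
Vertex 3 has neighbors [6, 9], degree = 2.
Handshaking lemma: 2 * 16 = 32.
A tree on 12 vertices has 11 edges. This graph has 16 edges (5 extra). Not a tree.
Number of triangles = 2.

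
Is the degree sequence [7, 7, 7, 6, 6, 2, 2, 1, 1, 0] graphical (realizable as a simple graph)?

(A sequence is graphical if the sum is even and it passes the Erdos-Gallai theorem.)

Sum of degrees = 39. Sum is odd, so the sequence is NOT graphical.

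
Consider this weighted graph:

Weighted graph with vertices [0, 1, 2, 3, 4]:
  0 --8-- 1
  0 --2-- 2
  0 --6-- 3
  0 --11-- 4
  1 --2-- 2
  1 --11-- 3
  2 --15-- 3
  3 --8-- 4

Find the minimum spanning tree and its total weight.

Applying Kruskal's algorithm (sort edges by weight, add if no cycle):
  Add (0,2) w=2
  Add (1,2) w=2
  Add (0,3) w=6
  Skip (0,1) w=8 (creates cycle)
  Add (3,4) w=8
  Skip (0,4) w=11 (creates cycle)
  Skip (1,3) w=11 (creates cycle)
  Skip (2,3) w=15 (creates cycle)
MST weight = 18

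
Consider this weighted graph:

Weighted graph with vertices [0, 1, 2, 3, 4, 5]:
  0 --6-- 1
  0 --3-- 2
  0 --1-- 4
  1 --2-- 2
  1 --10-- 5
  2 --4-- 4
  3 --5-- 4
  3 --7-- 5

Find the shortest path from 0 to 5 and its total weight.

Using Dijkstra's algorithm from vertex 0:
Shortest path: 0 -> 4 -> 3 -> 5
Total weight: 1 + 5 + 7 = 13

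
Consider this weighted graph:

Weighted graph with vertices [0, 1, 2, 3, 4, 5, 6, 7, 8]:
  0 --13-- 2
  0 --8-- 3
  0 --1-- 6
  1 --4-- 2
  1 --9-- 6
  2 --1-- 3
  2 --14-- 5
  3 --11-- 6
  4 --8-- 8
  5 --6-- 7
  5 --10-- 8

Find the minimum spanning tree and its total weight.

Applying Kruskal's algorithm (sort edges by weight, add if no cycle):
  Add (0,6) w=1
  Add (2,3) w=1
  Add (1,2) w=4
  Add (5,7) w=6
  Add (0,3) w=8
  Add (4,8) w=8
  Skip (1,6) w=9 (creates cycle)
  Add (5,8) w=10
  Skip (3,6) w=11 (creates cycle)
  Skip (0,2) w=13 (creates cycle)
  Add (2,5) w=14
MST weight = 52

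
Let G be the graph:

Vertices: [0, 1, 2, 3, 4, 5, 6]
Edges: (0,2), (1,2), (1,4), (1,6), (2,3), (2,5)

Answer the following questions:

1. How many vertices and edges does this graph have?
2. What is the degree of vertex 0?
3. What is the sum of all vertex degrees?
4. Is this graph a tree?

Count: 7 vertices, 6 edges.
Vertex 0 has neighbors [2], degree = 1.
Handshaking lemma: 2 * 6 = 12.
A graph is a tree iff it is connected and has exactly n-1 edges. This graph is connected (all 7 vertices in one component) and has 7-1 = 6 edges. It is a tree.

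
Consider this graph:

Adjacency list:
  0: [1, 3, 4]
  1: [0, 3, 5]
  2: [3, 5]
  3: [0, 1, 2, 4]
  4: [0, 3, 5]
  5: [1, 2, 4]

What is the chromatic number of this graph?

The graph has a maximum clique of size 3 (lower bound on chromatic number).
A valid 3-coloring: {0: 1, 1: 2, 2: 1, 3: 0, 4: 2, 5: 0}.
Chromatic number = 3.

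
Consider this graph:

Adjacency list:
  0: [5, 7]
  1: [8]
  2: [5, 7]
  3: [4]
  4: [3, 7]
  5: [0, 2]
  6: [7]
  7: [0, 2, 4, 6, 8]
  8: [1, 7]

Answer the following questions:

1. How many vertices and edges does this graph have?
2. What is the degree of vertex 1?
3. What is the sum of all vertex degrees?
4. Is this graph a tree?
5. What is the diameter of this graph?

Count: 9 vertices, 9 edges.
Vertex 1 has neighbors [8], degree = 1.
Handshaking lemma: 2 * 9 = 18.
A tree on 9 vertices has 8 edges. This graph has 9 edges (1 extra). Not a tree.
Diameter (longest shortest path) = 4.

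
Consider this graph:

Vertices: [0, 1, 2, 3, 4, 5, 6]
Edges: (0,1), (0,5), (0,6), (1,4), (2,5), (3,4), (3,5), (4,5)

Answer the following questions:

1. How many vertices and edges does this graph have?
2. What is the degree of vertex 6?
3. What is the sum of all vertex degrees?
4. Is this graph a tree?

Count: 7 vertices, 8 edges.
Vertex 6 has neighbors [0], degree = 1.
Handshaking lemma: 2 * 8 = 16.
A tree on 7 vertices has 6 edges. This graph has 8 edges (2 extra). Not a tree.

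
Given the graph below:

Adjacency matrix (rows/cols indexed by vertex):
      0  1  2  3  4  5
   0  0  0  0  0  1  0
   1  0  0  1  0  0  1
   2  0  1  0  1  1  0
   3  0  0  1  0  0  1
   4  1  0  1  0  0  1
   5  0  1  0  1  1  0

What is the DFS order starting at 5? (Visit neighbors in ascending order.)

DFS from vertex 5 (neighbors processed in ascending order):
Visit order: 5, 1, 2, 3, 4, 0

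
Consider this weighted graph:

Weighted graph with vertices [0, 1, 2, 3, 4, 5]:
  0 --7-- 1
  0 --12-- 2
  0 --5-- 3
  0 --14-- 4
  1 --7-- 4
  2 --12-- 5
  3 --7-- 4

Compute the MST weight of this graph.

Applying Kruskal's algorithm (sort edges by weight, add if no cycle):
  Add (0,3) w=5
  Add (0,1) w=7
  Add (1,4) w=7
  Skip (3,4) w=7 (creates cycle)
  Add (0,2) w=12
  Add (2,5) w=12
  Skip (0,4) w=14 (creates cycle)
MST weight = 43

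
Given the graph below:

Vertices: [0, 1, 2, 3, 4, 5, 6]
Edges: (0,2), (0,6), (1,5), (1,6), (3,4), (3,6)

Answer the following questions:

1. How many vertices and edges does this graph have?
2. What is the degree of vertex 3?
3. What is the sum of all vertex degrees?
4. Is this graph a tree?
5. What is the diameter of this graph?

Count: 7 vertices, 6 edges.
Vertex 3 has neighbors [4, 6], degree = 2.
Handshaking lemma: 2 * 6 = 12.
A graph is a tree iff it is connected and has exactly n-1 edges. This graph is connected (all 7 vertices in one component) and has 7-1 = 6 edges. It is a tree.
Diameter (longest shortest path) = 4.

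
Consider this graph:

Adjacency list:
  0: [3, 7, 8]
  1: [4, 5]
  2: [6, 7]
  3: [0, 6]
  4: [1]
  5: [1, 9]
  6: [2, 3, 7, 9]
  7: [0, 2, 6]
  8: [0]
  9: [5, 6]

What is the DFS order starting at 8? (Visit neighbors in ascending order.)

DFS from vertex 8 (neighbors processed in ascending order):
Visit order: 8, 0, 3, 6, 2, 7, 9, 5, 1, 4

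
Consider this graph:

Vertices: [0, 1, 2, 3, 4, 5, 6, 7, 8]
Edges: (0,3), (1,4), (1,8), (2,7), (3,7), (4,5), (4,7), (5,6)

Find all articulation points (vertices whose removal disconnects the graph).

An articulation point is a vertex whose removal disconnects the graph.
Articulation points: [1, 3, 4, 5, 7]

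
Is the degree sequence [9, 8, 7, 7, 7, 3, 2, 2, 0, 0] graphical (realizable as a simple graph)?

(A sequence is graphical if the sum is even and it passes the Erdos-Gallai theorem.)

Sum of degrees = 45. Sum is odd, so the sequence is NOT graphical.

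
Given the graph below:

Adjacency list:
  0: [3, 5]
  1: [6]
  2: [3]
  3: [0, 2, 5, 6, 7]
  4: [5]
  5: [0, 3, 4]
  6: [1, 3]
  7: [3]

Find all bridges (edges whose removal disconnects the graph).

A bridge is an edge whose removal increases the number of connected components.
Bridges found: (1,6), (2,3), (3,6), (3,7), (4,5)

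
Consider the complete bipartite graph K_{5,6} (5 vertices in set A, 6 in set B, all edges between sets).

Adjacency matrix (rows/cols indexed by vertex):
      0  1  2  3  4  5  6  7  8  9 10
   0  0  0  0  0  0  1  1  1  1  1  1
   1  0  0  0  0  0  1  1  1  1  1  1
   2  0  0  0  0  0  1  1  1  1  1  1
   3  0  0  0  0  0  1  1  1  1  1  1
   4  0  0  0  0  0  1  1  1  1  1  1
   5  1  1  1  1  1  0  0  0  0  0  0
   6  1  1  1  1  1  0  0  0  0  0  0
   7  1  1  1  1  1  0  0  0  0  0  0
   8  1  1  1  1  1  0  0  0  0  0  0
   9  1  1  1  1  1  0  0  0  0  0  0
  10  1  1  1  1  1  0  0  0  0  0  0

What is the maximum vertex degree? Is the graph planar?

Set-A vertices have degree 6; set-B vertices have degree 5. Maximum degree = max(5,6) = 6.
K_{5,6} contains K_{3,3} as a subgraph (since both sides have >= 3 vertices); by Kuratowski's theorem it is not planar.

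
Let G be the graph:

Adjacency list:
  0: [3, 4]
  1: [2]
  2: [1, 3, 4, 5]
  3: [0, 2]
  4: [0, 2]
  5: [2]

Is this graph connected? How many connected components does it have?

Checking connectivity: the graph has 1 connected component(s).
All vertices are reachable from each other. The graph IS connected.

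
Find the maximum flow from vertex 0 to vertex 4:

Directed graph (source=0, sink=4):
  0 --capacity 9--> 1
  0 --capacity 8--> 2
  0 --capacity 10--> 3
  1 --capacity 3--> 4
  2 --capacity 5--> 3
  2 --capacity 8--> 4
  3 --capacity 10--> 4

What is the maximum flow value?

Computing max flow:
  Flow on (0->1): 3/9
  Flow on (0->2): 8/8
  Flow on (0->3): 10/10
  Flow on (1->4): 3/3
  Flow on (2->4): 8/8
  Flow on (3->4): 10/10
Maximum flow = 21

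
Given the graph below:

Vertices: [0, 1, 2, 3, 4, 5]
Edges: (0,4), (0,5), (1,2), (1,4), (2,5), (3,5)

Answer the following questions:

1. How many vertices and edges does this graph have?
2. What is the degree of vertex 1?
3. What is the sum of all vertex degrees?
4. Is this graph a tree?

Count: 6 vertices, 6 edges.
Vertex 1 has neighbors [2, 4], degree = 2.
Handshaking lemma: 2 * 6 = 12.
A tree on 6 vertices has 5 edges. This graph has 6 edges (1 extra). Not a tree.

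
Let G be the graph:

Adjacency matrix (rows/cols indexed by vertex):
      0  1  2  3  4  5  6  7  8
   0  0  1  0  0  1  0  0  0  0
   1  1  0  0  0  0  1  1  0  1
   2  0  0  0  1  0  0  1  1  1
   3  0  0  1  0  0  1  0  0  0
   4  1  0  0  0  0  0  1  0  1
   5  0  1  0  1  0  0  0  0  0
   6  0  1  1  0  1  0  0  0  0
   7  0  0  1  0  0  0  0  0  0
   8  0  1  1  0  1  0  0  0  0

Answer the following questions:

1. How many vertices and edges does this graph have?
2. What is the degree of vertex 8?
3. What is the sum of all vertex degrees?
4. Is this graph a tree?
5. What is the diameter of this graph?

Count: 9 vertices, 12 edges.
Vertex 8 has neighbors [1, 2, 4], degree = 3.
Handshaking lemma: 2 * 12 = 24.
A tree on 9 vertices has 8 edges. This graph has 12 edges (4 extra). Not a tree.
Diameter (longest shortest path) = 4.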